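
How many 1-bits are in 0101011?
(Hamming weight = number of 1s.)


Counting 1s in 0101011

4


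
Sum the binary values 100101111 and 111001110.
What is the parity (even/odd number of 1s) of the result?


100101111 = 303
111001110 = 462
Sum = 765 = 1011111101
1s count = 8

even parity (8 ones in 1011111101)


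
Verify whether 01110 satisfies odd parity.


Number of 1s: 3

Yes, parity is correct (3 ones)


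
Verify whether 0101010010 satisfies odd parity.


Number of 1s: 4

No, parity error (4 ones)


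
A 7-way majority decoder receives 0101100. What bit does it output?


Ones: 3 out of 7
Threshold: 4

0 (3/7 voted 1)


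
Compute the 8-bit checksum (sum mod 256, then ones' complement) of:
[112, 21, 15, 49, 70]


Sum = 267 mod 256 = 11
Complement = 244

244


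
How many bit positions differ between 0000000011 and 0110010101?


XOR: 0110010110
Count of 1s: 5

5


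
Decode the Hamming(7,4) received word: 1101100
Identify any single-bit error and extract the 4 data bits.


Syndrome = 2: error at position 2

Data: 0100 (corrected bit 2)


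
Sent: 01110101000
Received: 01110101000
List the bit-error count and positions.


XOR: 00000000000

0 errors (received matches sent)


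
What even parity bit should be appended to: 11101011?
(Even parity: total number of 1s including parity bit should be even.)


Number of 1s in data: 6
Parity bit: 0

0


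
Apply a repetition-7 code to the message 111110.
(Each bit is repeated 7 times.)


Each bit -> 7 copies

111111111111111111111111111111111110000000


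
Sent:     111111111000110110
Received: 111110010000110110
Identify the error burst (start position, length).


XOR: 000001101000000000

Burst at position 5, length 4


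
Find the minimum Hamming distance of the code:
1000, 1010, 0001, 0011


Comparing all pairs, minimum distance: 1
Can detect 0 errors, correct 0 errors

1


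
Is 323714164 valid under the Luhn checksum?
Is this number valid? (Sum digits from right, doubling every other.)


Luhn sum = 32
32 mod 10 = 2

Invalid (Luhn sum mod 10 = 2)


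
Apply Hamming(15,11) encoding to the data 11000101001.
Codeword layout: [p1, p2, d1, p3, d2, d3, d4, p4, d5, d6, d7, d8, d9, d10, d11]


Parity bits: p1=1, p2=1, p3=1, p4=1

111110010101001


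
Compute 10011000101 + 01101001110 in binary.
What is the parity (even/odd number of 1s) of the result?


10011000101 = 1221
01101001110 = 846
Sum = 2067 = 100000010011
1s count = 4

even parity (4 ones in 100000010011)


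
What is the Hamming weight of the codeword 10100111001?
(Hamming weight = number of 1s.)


Counting 1s in 10100111001

6


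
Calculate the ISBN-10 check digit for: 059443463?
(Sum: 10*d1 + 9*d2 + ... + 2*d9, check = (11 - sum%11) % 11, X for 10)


Weighted sum: 224
224 mod 11 = 4

Check digit: 7


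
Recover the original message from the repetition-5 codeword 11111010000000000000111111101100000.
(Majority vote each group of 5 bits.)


Groups: 11111, 01000, 00000, 00000, 11111, 11011, 00000
Majority votes: 1000110

1000110


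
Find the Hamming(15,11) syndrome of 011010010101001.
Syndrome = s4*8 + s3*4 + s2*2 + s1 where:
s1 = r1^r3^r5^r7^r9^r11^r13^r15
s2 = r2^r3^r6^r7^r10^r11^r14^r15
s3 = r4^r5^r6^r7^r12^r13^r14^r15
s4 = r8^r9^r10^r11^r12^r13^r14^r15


s1=1, s2=0, s3=1, s4=0

Syndrome = 5 (error at position 5)


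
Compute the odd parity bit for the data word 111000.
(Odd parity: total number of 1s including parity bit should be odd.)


Number of 1s in data: 3
Parity bit: 0

0


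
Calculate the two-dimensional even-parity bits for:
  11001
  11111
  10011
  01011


Row parities: 1111
Column parities: 11110

Row P: 1111, Col P: 11110, Corner: 0


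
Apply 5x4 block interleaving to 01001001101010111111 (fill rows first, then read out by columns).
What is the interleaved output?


Matrix:
  0100
  1001
  1010
  1011
  1111
Read columns: 01111100010011101011

01111100010011101011


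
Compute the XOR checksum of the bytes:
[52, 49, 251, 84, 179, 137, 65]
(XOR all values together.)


XOR chain: 52 ^ 49 ^ 251 ^ 84 ^ 179 ^ 137 ^ 65 = 209

209


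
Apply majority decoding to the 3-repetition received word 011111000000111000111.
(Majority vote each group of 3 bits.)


Groups: 011, 111, 000, 000, 111, 000, 111
Majority votes: 1100101

1100101


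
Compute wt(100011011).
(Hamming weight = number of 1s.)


Counting 1s in 100011011

5


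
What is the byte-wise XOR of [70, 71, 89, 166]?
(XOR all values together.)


XOR chain: 70 ^ 71 ^ 89 ^ 166 = 254

254


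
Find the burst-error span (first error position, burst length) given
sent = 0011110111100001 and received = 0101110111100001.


XOR: 0110000000000000

Burst at position 1, length 2


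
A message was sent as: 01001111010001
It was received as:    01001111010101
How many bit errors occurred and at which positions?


XOR: 00000000000100

1 error(s) at position(s): 11


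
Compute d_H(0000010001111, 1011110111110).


XOR: 1011100110001
Count of 1s: 7

7


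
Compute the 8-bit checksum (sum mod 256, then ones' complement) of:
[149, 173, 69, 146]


Sum = 537 mod 256 = 25
Complement = 230

230


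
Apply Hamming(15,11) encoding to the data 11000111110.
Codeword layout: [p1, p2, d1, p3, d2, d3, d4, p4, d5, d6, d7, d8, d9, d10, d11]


Parity bits: p1=0, p2=0, p3=0, p4=1

001010010111110


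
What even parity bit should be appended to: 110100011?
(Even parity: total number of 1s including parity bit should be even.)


Number of 1s in data: 5
Parity bit: 1

1


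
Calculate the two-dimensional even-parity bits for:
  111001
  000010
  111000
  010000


Row parities: 0111
Column parities: 010011

Row P: 0111, Col P: 010011, Corner: 1


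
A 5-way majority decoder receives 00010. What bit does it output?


Ones: 1 out of 5
Threshold: 3

0 (1/5 voted 1)


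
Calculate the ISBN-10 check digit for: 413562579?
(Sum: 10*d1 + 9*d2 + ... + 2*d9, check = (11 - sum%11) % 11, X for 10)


Weighted sum: 213
213 mod 11 = 4

Check digit: 7


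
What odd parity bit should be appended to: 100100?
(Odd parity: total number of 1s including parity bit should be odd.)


Number of 1s in data: 2
Parity bit: 1

1


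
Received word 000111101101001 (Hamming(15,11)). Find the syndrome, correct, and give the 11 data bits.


Syndrome = 0: no error detected

Data: 01111101001 (no errors)


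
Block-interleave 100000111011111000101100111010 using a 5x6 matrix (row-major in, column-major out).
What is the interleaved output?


Matrix:
  100000
  111011
  111000
  101100
  111010
Read columns: 111110110101111000100100101000

111110110101111000100100101000


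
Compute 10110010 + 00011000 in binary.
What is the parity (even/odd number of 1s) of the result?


10110010 = 178
00011000 = 24
Sum = 202 = 11001010
1s count = 4

even parity (4 ones in 11001010)


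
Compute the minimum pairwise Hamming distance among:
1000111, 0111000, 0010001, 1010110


Comparing all pairs, minimum distance: 2
Can detect 1 errors, correct 0 errors

2


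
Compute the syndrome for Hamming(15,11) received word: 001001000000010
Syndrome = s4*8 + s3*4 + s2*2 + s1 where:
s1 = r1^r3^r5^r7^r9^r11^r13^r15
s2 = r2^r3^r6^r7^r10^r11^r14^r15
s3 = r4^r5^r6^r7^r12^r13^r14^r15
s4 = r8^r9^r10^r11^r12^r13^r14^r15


s1=1, s2=1, s3=0, s4=1

Syndrome = 11 (error at position 11)


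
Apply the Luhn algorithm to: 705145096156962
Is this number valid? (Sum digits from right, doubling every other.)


Luhn sum = 58
58 mod 10 = 8

Invalid (Luhn sum mod 10 = 8)


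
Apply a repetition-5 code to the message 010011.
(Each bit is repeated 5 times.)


Each bit -> 5 copies

000001111100000000001111111111


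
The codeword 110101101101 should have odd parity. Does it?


Number of 1s: 8

No, parity error (8 ones)


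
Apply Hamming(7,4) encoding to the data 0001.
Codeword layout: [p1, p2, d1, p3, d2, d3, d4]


Parity bits: p1=1, p2=1, p3=1

1101001


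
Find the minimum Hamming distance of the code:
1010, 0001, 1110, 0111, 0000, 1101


Comparing all pairs, minimum distance: 1
Can detect 0 errors, correct 0 errors

1


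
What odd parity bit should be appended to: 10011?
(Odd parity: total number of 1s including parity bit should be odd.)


Number of 1s in data: 3
Parity bit: 0

0


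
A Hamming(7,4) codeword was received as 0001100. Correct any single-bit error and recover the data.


Syndrome = 1: error at position 1

Data: 0100 (corrected bit 1)


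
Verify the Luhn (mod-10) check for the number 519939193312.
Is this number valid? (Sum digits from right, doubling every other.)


Luhn sum = 59
59 mod 10 = 9

Invalid (Luhn sum mod 10 = 9)


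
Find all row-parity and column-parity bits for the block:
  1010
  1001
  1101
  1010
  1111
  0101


Row parities: 001000
Column parities: 1110

Row P: 001000, Col P: 1110, Corner: 1


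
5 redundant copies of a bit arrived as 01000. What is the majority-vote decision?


Ones: 1 out of 5
Threshold: 3

0 (1/5 voted 1)


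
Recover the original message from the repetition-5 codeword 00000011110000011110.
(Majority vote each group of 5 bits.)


Groups: 00000, 01111, 00000, 11110
Majority votes: 0101

0101


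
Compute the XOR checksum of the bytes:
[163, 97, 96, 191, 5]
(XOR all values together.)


XOR chain: 163 ^ 97 ^ 96 ^ 191 ^ 5 = 24

24


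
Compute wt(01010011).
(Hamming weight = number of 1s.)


Counting 1s in 01010011

4


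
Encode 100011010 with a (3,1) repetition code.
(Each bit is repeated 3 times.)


Each bit -> 3 copies

111000000000111111000111000


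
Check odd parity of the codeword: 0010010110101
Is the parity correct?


Number of 1s: 6

No, parity error (6 ones)


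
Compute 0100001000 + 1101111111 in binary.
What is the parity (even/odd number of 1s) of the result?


0100001000 = 264
1101111111 = 895
Sum = 1159 = 10010000111
1s count = 5

odd parity (5 ones in 10010000111)


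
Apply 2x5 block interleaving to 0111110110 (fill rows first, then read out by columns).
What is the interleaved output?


Matrix:
  01111
  10110
Read columns: 0110111110

0110111110


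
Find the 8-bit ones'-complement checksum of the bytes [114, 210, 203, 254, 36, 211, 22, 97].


Sum = 1147 mod 256 = 123
Complement = 132

132


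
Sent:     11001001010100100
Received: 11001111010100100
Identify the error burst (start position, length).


XOR: 00000110000000000

Burst at position 5, length 2


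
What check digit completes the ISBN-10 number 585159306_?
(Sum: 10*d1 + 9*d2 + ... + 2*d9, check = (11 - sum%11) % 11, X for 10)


Weighted sum: 268
268 mod 11 = 4

Check digit: 7


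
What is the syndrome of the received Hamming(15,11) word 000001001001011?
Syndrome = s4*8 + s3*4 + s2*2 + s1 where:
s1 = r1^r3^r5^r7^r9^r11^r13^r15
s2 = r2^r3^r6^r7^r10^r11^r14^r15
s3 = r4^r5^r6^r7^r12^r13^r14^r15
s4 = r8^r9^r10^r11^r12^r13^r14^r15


s1=0, s2=1, s3=0, s4=0

Syndrome = 2 (error at position 2)


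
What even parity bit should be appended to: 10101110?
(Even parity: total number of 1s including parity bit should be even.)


Number of 1s in data: 5
Parity bit: 1

1


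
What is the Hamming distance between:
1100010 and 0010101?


XOR: 1110111
Count of 1s: 6

6


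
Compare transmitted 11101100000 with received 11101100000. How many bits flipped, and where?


XOR: 00000000000

0 errors (received matches sent)


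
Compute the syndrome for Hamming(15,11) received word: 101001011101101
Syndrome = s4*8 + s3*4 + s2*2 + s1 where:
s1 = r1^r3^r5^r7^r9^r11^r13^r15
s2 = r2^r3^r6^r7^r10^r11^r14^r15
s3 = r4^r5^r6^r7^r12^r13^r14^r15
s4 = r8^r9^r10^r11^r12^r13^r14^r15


s1=1, s2=0, s3=0, s4=0

Syndrome = 1 (error at position 1)


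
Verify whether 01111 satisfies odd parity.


Number of 1s: 4

No, parity error (4 ones)


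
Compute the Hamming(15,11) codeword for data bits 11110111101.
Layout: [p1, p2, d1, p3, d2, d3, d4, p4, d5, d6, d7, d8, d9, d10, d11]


Parity bits: p1=0, p2=0, p3=0, p4=1

001011110111101


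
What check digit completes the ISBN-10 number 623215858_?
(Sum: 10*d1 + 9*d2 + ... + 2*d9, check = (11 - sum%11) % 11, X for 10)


Weighted sum: 210
210 mod 11 = 1

Check digit: X


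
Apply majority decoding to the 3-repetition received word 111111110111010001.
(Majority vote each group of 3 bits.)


Groups: 111, 111, 110, 111, 010, 001
Majority votes: 111100

111100


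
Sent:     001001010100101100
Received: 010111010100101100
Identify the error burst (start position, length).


XOR: 011110000000000000

Burst at position 1, length 4


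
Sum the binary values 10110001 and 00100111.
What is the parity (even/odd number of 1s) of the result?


10110001 = 177
00100111 = 39
Sum = 216 = 11011000
1s count = 4

even parity (4 ones in 11011000)


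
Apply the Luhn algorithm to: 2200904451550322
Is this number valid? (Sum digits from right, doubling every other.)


Luhn sum = 44
44 mod 10 = 4

Invalid (Luhn sum mod 10 = 4)


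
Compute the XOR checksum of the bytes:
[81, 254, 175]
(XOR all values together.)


XOR chain: 81 ^ 254 ^ 175 = 0

0


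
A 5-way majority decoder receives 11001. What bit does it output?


Ones: 3 out of 5
Threshold: 3

1 (3/5 voted 1)


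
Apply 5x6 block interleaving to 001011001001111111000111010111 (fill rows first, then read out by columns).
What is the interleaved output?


Matrix:
  001011
  001001
  111111
  000111
  010111
Read columns: 001000010111100001111011111111

001000010111100001111011111111


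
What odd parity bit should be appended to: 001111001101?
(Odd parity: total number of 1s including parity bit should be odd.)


Number of 1s in data: 7
Parity bit: 0

0


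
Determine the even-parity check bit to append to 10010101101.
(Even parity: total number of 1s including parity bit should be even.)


Number of 1s in data: 6
Parity bit: 0

0


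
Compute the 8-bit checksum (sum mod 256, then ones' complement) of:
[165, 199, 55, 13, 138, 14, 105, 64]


Sum = 753 mod 256 = 241
Complement = 14

14


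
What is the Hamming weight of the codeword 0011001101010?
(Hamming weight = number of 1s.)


Counting 1s in 0011001101010

6


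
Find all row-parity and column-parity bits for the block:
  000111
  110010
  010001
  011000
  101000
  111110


Row parities: 110001
Column parities: 101010

Row P: 110001, Col P: 101010, Corner: 1


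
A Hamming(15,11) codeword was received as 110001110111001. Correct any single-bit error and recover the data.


Syndrome = 8: error at position 8

Data: 00110111001 (corrected bit 8)


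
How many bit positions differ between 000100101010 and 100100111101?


XOR: 100000010111
Count of 1s: 5

5


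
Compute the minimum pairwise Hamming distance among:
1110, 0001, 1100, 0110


Comparing all pairs, minimum distance: 1
Can detect 0 errors, correct 0 errors

1


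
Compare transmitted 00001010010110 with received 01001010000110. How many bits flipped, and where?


XOR: 01000000010000

2 error(s) at position(s): 1, 9


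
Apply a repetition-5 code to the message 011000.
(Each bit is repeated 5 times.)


Each bit -> 5 copies

000001111111111000000000000000


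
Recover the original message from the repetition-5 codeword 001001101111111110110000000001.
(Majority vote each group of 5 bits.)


Groups: 00100, 11011, 11111, 11011, 00000, 00001
Majority votes: 011100

011100


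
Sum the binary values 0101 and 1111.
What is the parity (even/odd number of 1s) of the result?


0101 = 5
1111 = 15
Sum = 20 = 10100
1s count = 2

even parity (2 ones in 10100)


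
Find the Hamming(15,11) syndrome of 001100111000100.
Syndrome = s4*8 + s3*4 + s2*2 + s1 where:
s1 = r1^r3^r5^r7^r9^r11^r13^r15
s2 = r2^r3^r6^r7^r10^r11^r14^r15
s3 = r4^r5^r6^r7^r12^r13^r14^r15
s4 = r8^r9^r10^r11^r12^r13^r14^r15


s1=0, s2=0, s3=1, s4=1

Syndrome = 12 (error at position 12)


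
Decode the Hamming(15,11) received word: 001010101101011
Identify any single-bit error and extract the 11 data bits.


Syndrome = 15: error at position 15

Data: 11011101010 (corrected bit 15)


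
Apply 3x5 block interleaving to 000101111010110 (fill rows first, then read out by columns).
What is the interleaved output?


Matrix:
  00010
  11110
  10110
Read columns: 011010011111000

011010011111000


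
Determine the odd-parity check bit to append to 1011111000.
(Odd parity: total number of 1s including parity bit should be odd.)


Number of 1s in data: 6
Parity bit: 1

1


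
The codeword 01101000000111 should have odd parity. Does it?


Number of 1s: 6

No, parity error (6 ones)


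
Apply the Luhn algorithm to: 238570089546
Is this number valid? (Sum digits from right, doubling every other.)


Luhn sum = 60
60 mod 10 = 0

Valid (Luhn sum mod 10 = 0)


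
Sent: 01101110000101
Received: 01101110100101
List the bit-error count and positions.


XOR: 00000000100000

1 error(s) at position(s): 8


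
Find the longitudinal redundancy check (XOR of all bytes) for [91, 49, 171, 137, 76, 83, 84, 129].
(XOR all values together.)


XOR chain: 91 ^ 49 ^ 171 ^ 137 ^ 76 ^ 83 ^ 84 ^ 129 = 130

130


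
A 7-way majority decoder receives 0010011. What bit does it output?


Ones: 3 out of 7
Threshold: 4

0 (3/7 voted 1)


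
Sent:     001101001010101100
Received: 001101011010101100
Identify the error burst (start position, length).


XOR: 000000010000000000

Burst at position 7, length 1


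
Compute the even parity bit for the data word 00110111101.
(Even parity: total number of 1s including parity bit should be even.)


Number of 1s in data: 7
Parity bit: 1

1


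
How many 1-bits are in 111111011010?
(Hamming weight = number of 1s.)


Counting 1s in 111111011010

9


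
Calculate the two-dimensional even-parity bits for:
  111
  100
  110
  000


Row parities: 1100
Column parities: 101

Row P: 1100, Col P: 101, Corner: 0


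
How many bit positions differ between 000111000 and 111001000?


XOR: 111110000
Count of 1s: 5

5


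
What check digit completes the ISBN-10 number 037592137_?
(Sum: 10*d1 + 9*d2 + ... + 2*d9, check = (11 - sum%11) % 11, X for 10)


Weighted sum: 209
209 mod 11 = 0

Check digit: 0


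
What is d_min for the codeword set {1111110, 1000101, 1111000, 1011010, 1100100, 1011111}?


Comparing all pairs, minimum distance: 2
Can detect 1 errors, correct 0 errors

2


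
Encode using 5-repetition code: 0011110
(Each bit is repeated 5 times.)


Each bit -> 5 copies

00000000001111111111111111111100000


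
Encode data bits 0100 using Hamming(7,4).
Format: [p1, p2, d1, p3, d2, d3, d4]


Parity bits: p1=1, p2=0, p3=1

1001100


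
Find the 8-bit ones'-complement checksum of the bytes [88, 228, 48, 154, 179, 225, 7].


Sum = 929 mod 256 = 161
Complement = 94

94


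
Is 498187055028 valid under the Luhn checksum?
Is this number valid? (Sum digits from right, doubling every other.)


Luhn sum = 57
57 mod 10 = 7

Invalid (Luhn sum mod 10 = 7)


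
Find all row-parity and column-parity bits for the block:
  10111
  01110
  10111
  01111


Row parities: 0100
Column parities: 00001

Row P: 0100, Col P: 00001, Corner: 1


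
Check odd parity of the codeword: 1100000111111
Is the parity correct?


Number of 1s: 8

No, parity error (8 ones)


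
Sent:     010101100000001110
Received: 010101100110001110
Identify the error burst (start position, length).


XOR: 000000000110000000

Burst at position 9, length 2


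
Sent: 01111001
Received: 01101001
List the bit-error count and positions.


XOR: 00010000

1 error(s) at position(s): 3


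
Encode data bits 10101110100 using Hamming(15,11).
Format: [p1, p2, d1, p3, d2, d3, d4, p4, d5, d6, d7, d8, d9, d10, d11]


Parity bits: p1=0, p2=0, p3=0, p4=0

001001001110100


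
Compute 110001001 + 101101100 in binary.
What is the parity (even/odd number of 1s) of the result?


110001001 = 393
101101100 = 364
Sum = 757 = 1011110101
1s count = 7

odd parity (7 ones in 1011110101)


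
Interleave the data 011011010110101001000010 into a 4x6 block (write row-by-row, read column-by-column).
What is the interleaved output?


Matrix:
  011011
  010110
  101001
  000010
Read columns: 001011001010010011011010

001011001010010011011010


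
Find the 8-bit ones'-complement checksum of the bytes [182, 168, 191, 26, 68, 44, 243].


Sum = 922 mod 256 = 154
Complement = 101

101


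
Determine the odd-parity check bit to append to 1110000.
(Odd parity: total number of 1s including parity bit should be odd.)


Number of 1s in data: 3
Parity bit: 0

0


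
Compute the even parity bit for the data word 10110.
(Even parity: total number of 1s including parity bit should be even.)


Number of 1s in data: 3
Parity bit: 1

1


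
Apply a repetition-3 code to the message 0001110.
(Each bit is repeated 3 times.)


Each bit -> 3 copies

000000000111111111000


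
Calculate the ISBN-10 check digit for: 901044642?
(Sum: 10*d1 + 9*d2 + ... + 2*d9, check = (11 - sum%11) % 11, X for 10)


Weighted sum: 182
182 mod 11 = 6

Check digit: 5


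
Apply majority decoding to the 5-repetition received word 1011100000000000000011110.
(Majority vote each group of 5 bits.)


Groups: 10111, 00000, 00000, 00000, 11110
Majority votes: 10001

10001


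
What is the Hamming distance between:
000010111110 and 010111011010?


XOR: 010101100100
Count of 1s: 5

5


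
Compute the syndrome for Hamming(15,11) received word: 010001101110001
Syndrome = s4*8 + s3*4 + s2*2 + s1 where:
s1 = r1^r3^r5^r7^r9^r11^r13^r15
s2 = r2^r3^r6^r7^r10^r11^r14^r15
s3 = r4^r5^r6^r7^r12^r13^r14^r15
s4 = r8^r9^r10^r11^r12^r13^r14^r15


s1=0, s2=0, s3=1, s4=0

Syndrome = 4 (error at position 4)


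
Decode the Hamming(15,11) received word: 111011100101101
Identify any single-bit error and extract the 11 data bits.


Syndrome = 0: no error detected

Data: 11110101101 (no errors)


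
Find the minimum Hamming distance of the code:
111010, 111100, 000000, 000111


Comparing all pairs, minimum distance: 2
Can detect 1 errors, correct 0 errors

2


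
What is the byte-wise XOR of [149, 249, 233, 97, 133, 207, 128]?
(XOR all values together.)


XOR chain: 149 ^ 249 ^ 233 ^ 97 ^ 133 ^ 207 ^ 128 = 46

46


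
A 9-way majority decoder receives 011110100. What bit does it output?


Ones: 5 out of 9
Threshold: 5

1 (5/9 voted 1)


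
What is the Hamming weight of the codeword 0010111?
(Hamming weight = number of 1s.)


Counting 1s in 0010111

4


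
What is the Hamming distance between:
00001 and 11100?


XOR: 11101
Count of 1s: 4

4


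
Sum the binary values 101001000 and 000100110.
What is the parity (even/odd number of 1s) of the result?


101001000 = 328
000100110 = 38
Sum = 366 = 101101110
1s count = 6

even parity (6 ones in 101101110)


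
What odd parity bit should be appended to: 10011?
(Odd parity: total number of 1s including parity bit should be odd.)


Number of 1s in data: 3
Parity bit: 0

0


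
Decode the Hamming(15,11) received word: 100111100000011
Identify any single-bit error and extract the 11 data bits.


Syndrome = 0: no error detected

Data: 01110000011 (no errors)


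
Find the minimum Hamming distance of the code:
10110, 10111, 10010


Comparing all pairs, minimum distance: 1
Can detect 0 errors, correct 0 errors

1


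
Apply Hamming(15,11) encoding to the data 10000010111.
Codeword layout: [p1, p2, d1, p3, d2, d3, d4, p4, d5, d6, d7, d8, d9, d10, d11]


Parity bits: p1=0, p2=0, p3=1, p4=0

001100000010111


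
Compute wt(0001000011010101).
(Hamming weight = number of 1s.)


Counting 1s in 0001000011010101

6


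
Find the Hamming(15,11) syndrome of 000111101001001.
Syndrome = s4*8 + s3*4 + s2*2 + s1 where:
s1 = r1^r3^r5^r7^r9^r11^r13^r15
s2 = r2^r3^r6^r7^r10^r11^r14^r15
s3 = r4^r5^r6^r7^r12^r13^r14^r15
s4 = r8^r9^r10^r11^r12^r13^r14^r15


s1=0, s2=1, s3=0, s4=1

Syndrome = 10 (error at position 10)


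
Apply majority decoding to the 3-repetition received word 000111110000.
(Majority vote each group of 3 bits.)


Groups: 000, 111, 110, 000
Majority votes: 0110

0110


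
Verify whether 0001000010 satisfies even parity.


Number of 1s: 2

Yes, parity is correct (2 ones)


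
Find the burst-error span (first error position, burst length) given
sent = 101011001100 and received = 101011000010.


XOR: 000000001110

Burst at position 8, length 3


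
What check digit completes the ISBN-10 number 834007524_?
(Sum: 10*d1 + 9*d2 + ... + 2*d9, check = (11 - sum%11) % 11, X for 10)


Weighted sum: 208
208 mod 11 = 10

Check digit: 1


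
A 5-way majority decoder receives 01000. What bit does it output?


Ones: 1 out of 5
Threshold: 3

0 (1/5 voted 1)


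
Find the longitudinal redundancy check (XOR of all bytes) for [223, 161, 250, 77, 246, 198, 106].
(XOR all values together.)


XOR chain: 223 ^ 161 ^ 250 ^ 77 ^ 246 ^ 198 ^ 106 = 147

147


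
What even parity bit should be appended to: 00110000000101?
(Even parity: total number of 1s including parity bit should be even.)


Number of 1s in data: 4
Parity bit: 0

0


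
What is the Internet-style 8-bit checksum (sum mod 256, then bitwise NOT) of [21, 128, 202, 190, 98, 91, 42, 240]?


Sum = 1012 mod 256 = 244
Complement = 11

11


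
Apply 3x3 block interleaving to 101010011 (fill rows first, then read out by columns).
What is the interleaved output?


Matrix:
  101
  010
  011
Read columns: 100011101

100011101


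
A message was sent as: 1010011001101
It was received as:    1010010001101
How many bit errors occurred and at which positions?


XOR: 0000001000000

1 error(s) at position(s): 6


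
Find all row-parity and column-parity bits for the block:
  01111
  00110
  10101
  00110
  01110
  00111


Row parities: 001011
Column parities: 10011

Row P: 001011, Col P: 10011, Corner: 1


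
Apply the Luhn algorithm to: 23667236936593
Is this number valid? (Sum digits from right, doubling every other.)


Luhn sum = 67
67 mod 10 = 7

Invalid (Luhn sum mod 10 = 7)


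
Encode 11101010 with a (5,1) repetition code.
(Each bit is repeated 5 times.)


Each bit -> 5 copies

1111111111111110000011111000001111100000


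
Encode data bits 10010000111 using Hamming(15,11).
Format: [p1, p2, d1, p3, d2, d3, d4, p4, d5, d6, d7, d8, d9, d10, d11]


Parity bits: p1=0, p2=0, p3=0, p4=1

001000110000111


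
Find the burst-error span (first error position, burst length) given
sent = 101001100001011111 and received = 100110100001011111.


XOR: 001111000000000000

Burst at position 2, length 4


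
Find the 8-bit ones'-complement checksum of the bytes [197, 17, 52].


Sum = 266 mod 256 = 10
Complement = 245

245


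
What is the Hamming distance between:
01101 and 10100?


XOR: 11001
Count of 1s: 3

3


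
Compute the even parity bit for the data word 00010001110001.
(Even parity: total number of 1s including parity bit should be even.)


Number of 1s in data: 5
Parity bit: 1

1


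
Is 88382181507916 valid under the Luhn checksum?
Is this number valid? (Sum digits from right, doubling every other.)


Luhn sum = 65
65 mod 10 = 5

Invalid (Luhn sum mod 10 = 5)


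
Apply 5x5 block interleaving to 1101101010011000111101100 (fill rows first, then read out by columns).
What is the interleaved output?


Matrix:
  11011
  01010
  01100
  01111
  01100
Read columns: 1000011111001111101010010

1000011111001111101010010


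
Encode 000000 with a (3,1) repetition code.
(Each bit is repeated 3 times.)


Each bit -> 3 copies

000000000000000000


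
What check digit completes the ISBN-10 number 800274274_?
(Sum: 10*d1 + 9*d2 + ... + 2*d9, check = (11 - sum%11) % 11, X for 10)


Weighted sum: 193
193 mod 11 = 6

Check digit: 5


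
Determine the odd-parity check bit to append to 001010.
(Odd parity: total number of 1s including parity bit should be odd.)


Number of 1s in data: 2
Parity bit: 1

1


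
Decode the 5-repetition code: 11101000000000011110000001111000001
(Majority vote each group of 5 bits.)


Groups: 11101, 00000, 00000, 11110, 00000, 11110, 00001
Majority votes: 1001010

1001010


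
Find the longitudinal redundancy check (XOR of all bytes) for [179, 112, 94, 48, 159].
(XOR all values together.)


XOR chain: 179 ^ 112 ^ 94 ^ 48 ^ 159 = 50

50


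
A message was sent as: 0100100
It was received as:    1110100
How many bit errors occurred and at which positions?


XOR: 1010000

2 error(s) at position(s): 0, 2


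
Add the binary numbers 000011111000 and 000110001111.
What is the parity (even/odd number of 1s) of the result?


000011111000 = 248
000110001111 = 399
Sum = 647 = 1010000111
1s count = 5

odd parity (5 ones in 1010000111)


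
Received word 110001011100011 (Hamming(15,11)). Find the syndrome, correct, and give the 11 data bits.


Syndrome = 15: error at position 15

Data: 00101100010 (corrected bit 15)


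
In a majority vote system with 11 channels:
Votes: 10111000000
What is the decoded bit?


Ones: 4 out of 11
Threshold: 6

0 (4/11 voted 1)


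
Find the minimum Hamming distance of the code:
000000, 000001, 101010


Comparing all pairs, minimum distance: 1
Can detect 0 errors, correct 0 errors

1


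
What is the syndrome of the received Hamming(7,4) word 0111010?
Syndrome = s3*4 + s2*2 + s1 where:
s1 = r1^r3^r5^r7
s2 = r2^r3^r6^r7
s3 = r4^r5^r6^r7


s1=1, s2=1, s3=0

Syndrome = 3 (error at position 3)


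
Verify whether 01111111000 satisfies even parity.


Number of 1s: 7

No, parity error (7 ones)


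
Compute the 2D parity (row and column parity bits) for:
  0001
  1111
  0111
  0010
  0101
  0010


Row parities: 101101
Column parities: 1100

Row P: 101101, Col P: 1100, Corner: 0


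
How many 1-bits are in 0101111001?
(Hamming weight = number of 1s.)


Counting 1s in 0101111001

6


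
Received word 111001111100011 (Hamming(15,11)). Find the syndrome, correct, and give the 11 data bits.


Syndrome = 11: error at position 11

Data: 10111110011 (corrected bit 11)


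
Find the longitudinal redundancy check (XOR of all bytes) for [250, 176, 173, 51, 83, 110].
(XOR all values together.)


XOR chain: 250 ^ 176 ^ 173 ^ 51 ^ 83 ^ 110 = 233

233


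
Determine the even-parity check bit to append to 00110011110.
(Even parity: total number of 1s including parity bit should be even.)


Number of 1s in data: 6
Parity bit: 0

0


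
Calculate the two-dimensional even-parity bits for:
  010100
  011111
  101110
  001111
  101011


Row parities: 01000
Column parities: 000001

Row P: 01000, Col P: 000001, Corner: 1


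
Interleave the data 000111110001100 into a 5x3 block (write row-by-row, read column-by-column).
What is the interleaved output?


Matrix:
  000
  111
  110
  001
  100
Read columns: 011010110001010

011010110001010


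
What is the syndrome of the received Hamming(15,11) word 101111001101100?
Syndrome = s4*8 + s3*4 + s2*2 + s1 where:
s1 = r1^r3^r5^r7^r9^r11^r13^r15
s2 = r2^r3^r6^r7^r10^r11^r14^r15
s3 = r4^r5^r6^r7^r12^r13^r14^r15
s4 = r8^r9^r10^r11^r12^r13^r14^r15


s1=1, s2=1, s3=1, s4=0

Syndrome = 7 (error at position 7)


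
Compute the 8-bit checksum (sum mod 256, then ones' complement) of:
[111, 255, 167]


Sum = 533 mod 256 = 21
Complement = 234

234


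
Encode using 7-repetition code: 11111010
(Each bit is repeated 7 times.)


Each bit -> 7 copies

11111111111111111111111111111111111000000011111110000000


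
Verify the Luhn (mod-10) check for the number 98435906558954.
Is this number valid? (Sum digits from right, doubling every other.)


Luhn sum = 71
71 mod 10 = 1

Invalid (Luhn sum mod 10 = 1)


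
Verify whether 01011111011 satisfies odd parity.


Number of 1s: 8

No, parity error (8 ones)


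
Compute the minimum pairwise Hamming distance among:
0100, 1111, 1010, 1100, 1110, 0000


Comparing all pairs, minimum distance: 1
Can detect 0 errors, correct 0 errors

1


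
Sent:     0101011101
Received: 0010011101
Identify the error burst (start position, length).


XOR: 0111000000

Burst at position 1, length 3


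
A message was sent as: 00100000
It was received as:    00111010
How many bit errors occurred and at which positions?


XOR: 00011010

3 error(s) at position(s): 3, 4, 6


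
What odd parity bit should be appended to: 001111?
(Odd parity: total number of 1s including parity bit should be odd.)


Number of 1s in data: 4
Parity bit: 1

1


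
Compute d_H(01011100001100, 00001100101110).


XOR: 01010000100010
Count of 1s: 4

4


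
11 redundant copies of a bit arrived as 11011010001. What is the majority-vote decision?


Ones: 6 out of 11
Threshold: 6

1 (6/11 voted 1)


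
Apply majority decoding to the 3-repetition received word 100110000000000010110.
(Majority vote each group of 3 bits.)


Groups: 100, 110, 000, 000, 000, 010, 110
Majority votes: 0100001

0100001


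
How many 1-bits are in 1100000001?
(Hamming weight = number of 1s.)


Counting 1s in 1100000001

3


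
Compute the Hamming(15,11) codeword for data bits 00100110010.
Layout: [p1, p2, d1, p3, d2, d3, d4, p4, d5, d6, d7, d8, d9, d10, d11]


Parity bits: p1=1, p2=0, p3=0, p4=1

100001010110010


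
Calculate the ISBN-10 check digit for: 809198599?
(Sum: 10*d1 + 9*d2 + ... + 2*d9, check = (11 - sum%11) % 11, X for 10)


Weighted sum: 318
318 mod 11 = 10

Check digit: 1


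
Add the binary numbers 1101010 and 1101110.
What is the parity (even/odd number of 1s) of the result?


1101010 = 106
1101110 = 110
Sum = 216 = 11011000
1s count = 4

even parity (4 ones in 11011000)


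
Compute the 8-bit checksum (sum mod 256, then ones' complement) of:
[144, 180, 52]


Sum = 376 mod 256 = 120
Complement = 135

135


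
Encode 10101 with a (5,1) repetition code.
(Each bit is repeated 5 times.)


Each bit -> 5 copies

1111100000111110000011111


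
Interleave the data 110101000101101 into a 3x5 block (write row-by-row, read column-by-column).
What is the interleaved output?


Matrix:
  11010
  10001
  01101
Read columns: 110101001100011

110101001100011


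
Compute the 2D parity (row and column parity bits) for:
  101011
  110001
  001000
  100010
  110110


Row parities: 01100
Column parities: 000110

Row P: 01100, Col P: 000110, Corner: 0


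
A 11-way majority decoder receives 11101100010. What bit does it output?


Ones: 6 out of 11
Threshold: 6

1 (6/11 voted 1)


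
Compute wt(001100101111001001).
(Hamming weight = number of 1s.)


Counting 1s in 001100101111001001

9


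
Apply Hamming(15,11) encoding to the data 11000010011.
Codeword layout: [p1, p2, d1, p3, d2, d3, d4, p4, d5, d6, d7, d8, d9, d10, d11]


Parity bits: p1=0, p2=0, p3=1, p4=1

001110010010011


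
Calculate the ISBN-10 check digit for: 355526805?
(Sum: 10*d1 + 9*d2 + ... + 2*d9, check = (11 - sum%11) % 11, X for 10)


Weighted sum: 234
234 mod 11 = 3

Check digit: 8


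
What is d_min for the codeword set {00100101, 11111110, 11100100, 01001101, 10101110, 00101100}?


Comparing all pairs, minimum distance: 2
Can detect 1 errors, correct 0 errors

2


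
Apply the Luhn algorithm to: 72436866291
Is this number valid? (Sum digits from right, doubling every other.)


Luhn sum = 55
55 mod 10 = 5

Invalid (Luhn sum mod 10 = 5)


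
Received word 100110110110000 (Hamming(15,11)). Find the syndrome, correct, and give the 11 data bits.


Syndrome = 14: error at position 14

Data: 01010110010 (corrected bit 14)


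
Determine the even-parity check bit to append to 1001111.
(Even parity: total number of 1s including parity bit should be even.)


Number of 1s in data: 5
Parity bit: 1

1


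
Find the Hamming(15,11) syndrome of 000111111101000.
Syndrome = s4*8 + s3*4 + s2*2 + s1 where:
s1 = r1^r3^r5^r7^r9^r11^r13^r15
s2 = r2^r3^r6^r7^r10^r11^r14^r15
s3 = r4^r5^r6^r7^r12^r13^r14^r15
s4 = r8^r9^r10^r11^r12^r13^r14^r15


s1=1, s2=1, s3=1, s4=0

Syndrome = 7 (error at position 7)


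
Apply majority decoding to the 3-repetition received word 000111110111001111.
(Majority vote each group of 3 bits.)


Groups: 000, 111, 110, 111, 001, 111
Majority votes: 011101

011101


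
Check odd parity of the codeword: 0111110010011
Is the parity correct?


Number of 1s: 8

No, parity error (8 ones)


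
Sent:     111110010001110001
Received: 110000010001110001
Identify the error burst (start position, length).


XOR: 001110000000000000

Burst at position 2, length 3


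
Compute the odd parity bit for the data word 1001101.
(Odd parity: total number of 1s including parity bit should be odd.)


Number of 1s in data: 4
Parity bit: 1

1


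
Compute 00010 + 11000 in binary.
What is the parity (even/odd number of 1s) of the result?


00010 = 2
11000 = 24
Sum = 26 = 11010
1s count = 3

odd parity (3 ones in 11010)


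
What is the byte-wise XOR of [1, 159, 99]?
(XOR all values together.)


XOR chain: 1 ^ 159 ^ 99 = 253

253


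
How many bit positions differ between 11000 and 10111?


XOR: 01111
Count of 1s: 4

4


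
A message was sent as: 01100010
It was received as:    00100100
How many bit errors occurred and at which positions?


XOR: 01000110

3 error(s) at position(s): 1, 5, 6


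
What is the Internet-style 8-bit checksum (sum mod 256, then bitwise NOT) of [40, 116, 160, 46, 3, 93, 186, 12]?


Sum = 656 mod 256 = 144
Complement = 111

111


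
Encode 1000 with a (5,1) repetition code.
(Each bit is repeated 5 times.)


Each bit -> 5 copies

11111000000000000000


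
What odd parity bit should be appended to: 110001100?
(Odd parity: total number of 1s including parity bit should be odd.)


Number of 1s in data: 4
Parity bit: 1

1


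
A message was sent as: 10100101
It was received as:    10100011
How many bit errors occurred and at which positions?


XOR: 00000110

2 error(s) at position(s): 5, 6


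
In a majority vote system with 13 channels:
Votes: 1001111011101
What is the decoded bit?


Ones: 9 out of 13
Threshold: 7

1 (9/13 voted 1)


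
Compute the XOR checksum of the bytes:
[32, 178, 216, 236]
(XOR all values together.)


XOR chain: 32 ^ 178 ^ 216 ^ 236 = 166

166


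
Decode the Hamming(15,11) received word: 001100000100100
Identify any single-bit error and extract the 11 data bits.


Syndrome = 0: no error detected

Data: 10000100100 (no errors)


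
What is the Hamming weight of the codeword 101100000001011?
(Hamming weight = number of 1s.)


Counting 1s in 101100000001011

6


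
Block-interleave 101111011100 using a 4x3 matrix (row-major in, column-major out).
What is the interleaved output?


Matrix:
  101
  111
  011
  100
Read columns: 110101101110

110101101110


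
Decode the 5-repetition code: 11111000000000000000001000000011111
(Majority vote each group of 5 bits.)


Groups: 11111, 00000, 00000, 00000, 00100, 00000, 11111
Majority votes: 1000001

1000001


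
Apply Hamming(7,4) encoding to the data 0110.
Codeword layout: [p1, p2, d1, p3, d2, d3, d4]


Parity bits: p1=1, p2=1, p3=0

1100110


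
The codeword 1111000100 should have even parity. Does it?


Number of 1s: 5

No, parity error (5 ones)


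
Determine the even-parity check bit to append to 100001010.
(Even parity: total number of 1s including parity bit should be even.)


Number of 1s in data: 3
Parity bit: 1

1
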